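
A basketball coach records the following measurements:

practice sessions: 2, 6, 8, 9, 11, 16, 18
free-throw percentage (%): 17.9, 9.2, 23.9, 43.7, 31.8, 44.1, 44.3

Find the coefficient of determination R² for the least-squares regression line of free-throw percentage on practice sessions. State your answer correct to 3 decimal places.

0.641

n = 7, Σx = 70, Σy = 214.9, Σxy = 2528.3, Σx² = 886, Σy² = 7804.49
Sxx = Σx² − (Σx)²/n = 886 − 700 = 186
Sxy = Σxy − (Σx)(Σy)/n = 2528.3 − 2149 = 379.3
Syy = Σy² − (Σy)²/n = 7804.49 − 6597.43 = 1207.06
R² = Sxy²/(Sxx·Syy) = (379.3)²/(186·1207.06) = 0.640802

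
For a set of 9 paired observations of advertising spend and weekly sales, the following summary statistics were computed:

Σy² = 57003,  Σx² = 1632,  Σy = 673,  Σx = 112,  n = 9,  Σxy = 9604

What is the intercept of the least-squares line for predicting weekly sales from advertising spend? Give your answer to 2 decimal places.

Sxx = Σx² − (Σx)²/n = 1632 − 1393.777778 = 238.222222
Sxy = Σxy − (Σx)(Σy)/n = 9604 − 8375.111111 = 1228.888889
b = Sxy/Sxx = 1228.888889/238.222222 = 5.158582
a = ȳ − b·x̄ = 74.777778 − 5.158582·12.444444 = 10.582090

10.58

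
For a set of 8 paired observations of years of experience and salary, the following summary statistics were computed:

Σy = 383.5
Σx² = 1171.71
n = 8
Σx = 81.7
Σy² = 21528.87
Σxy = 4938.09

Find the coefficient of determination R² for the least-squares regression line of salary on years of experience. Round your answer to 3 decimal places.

0.984

Sxx = Σx² − (Σx)²/n = 1171.71 − 834.36125 = 337.34875
Sxy = Σxy − (Σx)(Σy)/n = 4938.09 − 3916.49375 = 1021.59625
Syy = Σy² − (Σy)²/n = 21528.87 − 18384.03125 = 3144.83875
R² = Sxy²/(Sxx·Syy) = (1021.59625)²/(337.34875·3144.83875) = 0.983742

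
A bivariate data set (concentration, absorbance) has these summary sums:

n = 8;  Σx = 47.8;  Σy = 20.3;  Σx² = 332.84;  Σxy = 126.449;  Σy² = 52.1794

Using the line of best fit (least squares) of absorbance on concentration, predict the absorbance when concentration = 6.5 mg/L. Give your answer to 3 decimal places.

2.595

Sxx = Σx² − (Σx)²/n = 332.84 − 285.605 = 47.235
Sxy = Σxy − (Σx)(Σy)/n = 126.449 − 121.2925 = 5.1565
b = Sxy/Sxx = 5.1565/47.235 = 0.109167
a = ȳ − b·x̄ = 2.5375 − 0.109167·5.975 = 1.885228
ŷ(6.5) = a + b·6.5 = 1.885228 + 0.109167·6.5 = 2.594813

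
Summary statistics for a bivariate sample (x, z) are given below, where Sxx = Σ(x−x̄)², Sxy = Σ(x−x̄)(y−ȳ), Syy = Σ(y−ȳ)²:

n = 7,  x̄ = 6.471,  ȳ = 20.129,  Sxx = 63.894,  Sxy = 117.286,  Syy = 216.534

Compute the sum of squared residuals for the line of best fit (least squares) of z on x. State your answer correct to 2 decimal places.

b = Sxy/Sxx = 117.286/63.894 = 1.835634
SSE = Syy − b·Sxy = 216.534 − 1.835634·117.286 = 1.239828

1.24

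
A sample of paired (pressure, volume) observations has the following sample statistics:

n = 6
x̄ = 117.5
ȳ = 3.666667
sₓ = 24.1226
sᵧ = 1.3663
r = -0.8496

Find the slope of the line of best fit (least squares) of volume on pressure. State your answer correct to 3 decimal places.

-0.048

b = r · sᵧ/sₓ = -0.8496 · 1.3663/24.1226 = -0.048121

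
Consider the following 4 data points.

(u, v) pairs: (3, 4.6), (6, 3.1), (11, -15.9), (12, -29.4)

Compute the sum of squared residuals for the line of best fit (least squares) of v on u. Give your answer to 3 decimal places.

n = 4, Σx = 32, Σy = -37.6, Σxy = -495.3, Σx² = 310, Σy² = 1147.94
Sxx = Σx² − (Σx)²/n = 310 − 256 = 54
Sxy = Σxy − (Σx)(Σy)/n = -495.3 − (-300.8) = -194.5
Syy = Σy² − (Σy)²/n = 1147.94 − 353.44 = 794.5
b = Sxy/Sxx = -194.5/54 = -3.601852
SSE = Syy − b·Sxy = 794.5 − (-3.601852)·(-194.5) = 93.939815

93.940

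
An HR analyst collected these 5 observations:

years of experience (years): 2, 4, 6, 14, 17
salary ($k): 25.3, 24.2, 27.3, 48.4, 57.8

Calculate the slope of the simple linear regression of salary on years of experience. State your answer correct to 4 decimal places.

n = 5, Σx = 43, Σy = 183, Σxy = 1971.4, Σx² = 541
Sxx = Σx² − (Σx)²/n = 541 − 369.8 = 171.2
Sxy = Σxy − (Σx)(Σy)/n = 1971.4 − 1573.8 = 397.6
b = Sxy/Sxx = 397.6/171.2 = 2.322430

2.3224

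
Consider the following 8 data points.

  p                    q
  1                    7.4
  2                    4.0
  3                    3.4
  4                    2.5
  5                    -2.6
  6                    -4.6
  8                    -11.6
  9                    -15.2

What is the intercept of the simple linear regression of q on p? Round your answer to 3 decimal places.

11.202

n = 8, Σx = 38, Σy = -16.7, Σxy = -234.6, Σx² = 236
Sxx = Σx² − (Σx)²/n = 236 − 180.5 = 55.5
Sxy = Σxy − (Σx)(Σy)/n = -234.6 − (-79.325) = -155.275
b = Sxy/Sxx = -155.275/55.5 = -2.797748
a = ȳ − b·x̄ = -2.0875 − (-2.797748)·4.75 = 11.201802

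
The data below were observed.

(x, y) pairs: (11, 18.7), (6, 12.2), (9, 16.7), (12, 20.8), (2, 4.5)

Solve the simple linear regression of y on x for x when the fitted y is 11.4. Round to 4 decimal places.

n = 5, Σx = 40, Σy = 72.9, Σxy = 687.8, Σx² = 386
Sxx = Σx² − (Σx)²/n = 386 − 320 = 66
Sxy = Σxy − (Σx)(Σy)/n = 687.8 − 583.2 = 104.6
b = Sxy/Sxx = 104.6/66 = 1.584848
a = ȳ − b·x̄ = 14.58 − 1.584848·8 = 1.901212
Set a + b·x = 11.4: x = (11.4 − 1.901212) / 1.584848 = 5.993499

5.9935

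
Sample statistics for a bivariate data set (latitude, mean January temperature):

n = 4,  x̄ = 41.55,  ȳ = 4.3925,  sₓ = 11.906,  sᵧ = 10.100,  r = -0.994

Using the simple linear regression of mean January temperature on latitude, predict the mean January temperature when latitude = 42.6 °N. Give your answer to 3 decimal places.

b = r · sᵧ/sₓ = -0.994 · 10.1/11.906 = -0.843222
a = ȳ − b·x̄ = 4.3925 − (-0.843222)·41.55 = 39.428370
ŷ(42.6) = a + b·42.6 = 39.428370 + (-0.843222)·42.6 = 3.507117

3.507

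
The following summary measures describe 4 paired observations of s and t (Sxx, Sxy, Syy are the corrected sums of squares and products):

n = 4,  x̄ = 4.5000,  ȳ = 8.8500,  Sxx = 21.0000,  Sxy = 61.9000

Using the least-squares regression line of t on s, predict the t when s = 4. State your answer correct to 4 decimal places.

b = Sxy/Sxx = 61.9/21 = 2.947619
a = ȳ − b·x̄ = 8.85 − 2.947619·4.5 = -4.414286
ŷ(4) = a + b·4 = -4.414286 + 2.947619·4 = 7.376190

7.3762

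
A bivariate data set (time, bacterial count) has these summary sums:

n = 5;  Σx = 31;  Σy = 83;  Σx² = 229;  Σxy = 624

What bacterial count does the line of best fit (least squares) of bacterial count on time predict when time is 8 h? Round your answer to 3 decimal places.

Sxx = Σx² − (Σx)²/n = 229 − 192.2 = 36.8
Sxy = Σxy − (Σx)(Σy)/n = 624 − 514.6 = 109.4
b = Sxy/Sxx = 109.4/36.8 = 2.972826
a = ȳ − b·x̄ = 16.6 − 2.972826·6.2 = -1.831522
ŷ(8) = a + b·8 = -1.831522 + 2.972826·8 = 21.951087

21.951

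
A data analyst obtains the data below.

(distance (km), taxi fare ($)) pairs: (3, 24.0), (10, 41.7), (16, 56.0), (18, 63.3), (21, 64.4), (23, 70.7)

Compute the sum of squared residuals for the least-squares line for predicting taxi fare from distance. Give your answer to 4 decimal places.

20.1307

n = 6, Σx = 91, Σy = 320.1, Σxy = 5502.9, Σx² = 1659, Σy² = 18603.63
Sxx = Σx² − (Σx)²/n = 1659 − 1380.166667 = 278.833333
Sxy = Σxy − (Σx)(Σy)/n = 5502.9 − 4854.85 = 648.05
Syy = Σy² − (Σy)²/n = 18603.63 − 17077.335 = 1526.295
b = Sxy/Sxx = 648.05/278.833333 = 2.324148
SSE = Syy − b·Sxy = 1526.295 − 2.324148·648.05 = 20.130735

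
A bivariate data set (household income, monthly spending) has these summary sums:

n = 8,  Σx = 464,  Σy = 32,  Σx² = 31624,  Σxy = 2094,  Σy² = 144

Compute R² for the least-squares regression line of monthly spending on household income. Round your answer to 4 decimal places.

0.7513

Sxx = Σx² − (Σx)²/n = 31624 − 26912 = 4712
Sxy = Σxy − (Σx)(Σy)/n = 2094 − 1856 = 238
Syy = Σy² − (Σy)²/n = 144 − 128 = 16
R² = Sxy²/(Sxx·Syy) = (238)²/(4712·16) = 0.751326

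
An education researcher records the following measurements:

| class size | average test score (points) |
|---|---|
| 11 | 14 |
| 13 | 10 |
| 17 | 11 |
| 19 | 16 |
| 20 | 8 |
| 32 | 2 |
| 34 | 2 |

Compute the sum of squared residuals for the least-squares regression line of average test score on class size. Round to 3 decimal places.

49.521

n = 7, Σx = 146, Σy = 63, Σxy = 1067, Σx² = 3520, Σy² = 745
Sxx = Σx² − (Σx)²/n = 3520 − 3045.142857 = 474.857143
Sxy = Σxy − (Σx)(Σy)/n = 1067 − 1314 = -247
Syy = Σy² − (Σy)²/n = 745 − 567 = 178
b = Sxy/Sxx = -247/474.857143 = -0.520156
SSE = Syy − b·Sxy = 178 − (-0.520156)·(-247) = 49.521360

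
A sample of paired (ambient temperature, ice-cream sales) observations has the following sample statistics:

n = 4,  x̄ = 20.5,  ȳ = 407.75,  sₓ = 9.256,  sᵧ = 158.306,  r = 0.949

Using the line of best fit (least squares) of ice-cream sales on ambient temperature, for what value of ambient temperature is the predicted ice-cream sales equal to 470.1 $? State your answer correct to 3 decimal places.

b = r · sᵧ/sₓ = 0.949 · 158.306/9.256 = 16.230812
a = ȳ − b·x̄ = 407.75 − 16.230812·20.5 = 75.018358
Set a + b·x = 470.1: x = (470.1 − 75.018358) / 16.230812 = 24.341459

24.341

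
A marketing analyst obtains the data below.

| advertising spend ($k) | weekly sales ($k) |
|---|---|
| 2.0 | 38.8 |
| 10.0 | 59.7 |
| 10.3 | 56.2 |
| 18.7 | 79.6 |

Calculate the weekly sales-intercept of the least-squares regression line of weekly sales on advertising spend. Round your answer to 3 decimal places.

33.569

n = 4, Σx = 41, Σy = 234.3, Σxy = 2741.98, Σx² = 559.78
Sxx = Σx² − (Σx)²/n = 559.78 − 420.25 = 139.53
Sxy = Σxy − (Σx)(Σy)/n = 2741.98 − 2401.575 = 340.405
b = Sxy/Sxx = 340.405/139.53 = 2.439655
a = ȳ − b·x̄ = 58.575 − 2.439655·10.25 = 33.568541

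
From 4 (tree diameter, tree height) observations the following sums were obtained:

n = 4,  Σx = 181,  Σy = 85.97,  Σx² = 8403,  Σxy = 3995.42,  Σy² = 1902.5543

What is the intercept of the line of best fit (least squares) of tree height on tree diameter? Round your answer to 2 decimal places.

-0.90

Sxx = Σx² − (Σx)²/n = 8403 − 8190.25 = 212.75
Sxy = Σxy − (Σx)(Σy)/n = 3995.42 − 3890.1425 = 105.2775
b = Sxy/Sxx = 105.2775/212.75 = 0.494841
a = ȳ − b·x̄ = 21.4925 − 0.494841·45.25 = -0.899072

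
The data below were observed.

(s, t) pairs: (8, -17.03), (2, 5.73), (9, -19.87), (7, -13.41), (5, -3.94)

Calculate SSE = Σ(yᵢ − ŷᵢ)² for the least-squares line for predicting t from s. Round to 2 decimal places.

n = 5, Σx = 31, Σy = -48.52, Σxy = -417.18, Σx² = 223, Σy² = 913.0224
Sxx = Σx² − (Σx)²/n = 223 − 192.2 = 30.8
Sxy = Σxy − (Σx)(Σy)/n = -417.18 − (-300.824) = -116.356
Syy = Σy² − (Σy)²/n = 913.0224 − 470.83808 = 442.18432
b = Sxy/Sxx = -116.356/30.8 = -3.777792
SSE = Syy − b·Sxy = 442.18432 − (-3.777792)·(-116.356) = 2.615530

2.62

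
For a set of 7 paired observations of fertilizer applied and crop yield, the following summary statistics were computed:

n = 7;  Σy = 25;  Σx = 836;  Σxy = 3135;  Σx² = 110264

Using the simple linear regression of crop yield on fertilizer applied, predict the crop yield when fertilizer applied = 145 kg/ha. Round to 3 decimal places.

3.938

Sxx = Σx² − (Σx)²/n = 110264 − 99842.285714 = 10421.714286
Sxy = Σxy − (Σx)(Σy)/n = 3135 − 2985.714286 = 149.285714
b = Sxy/Sxx = 149.285714/10421.714286 = 0.014324
a = ȳ − b·x̄ = 3.571429 − 0.014324·119.428571 = 1.860676
ŷ(145) = a + b·145 = 1.860676 + 0.014324·145 = 3.937726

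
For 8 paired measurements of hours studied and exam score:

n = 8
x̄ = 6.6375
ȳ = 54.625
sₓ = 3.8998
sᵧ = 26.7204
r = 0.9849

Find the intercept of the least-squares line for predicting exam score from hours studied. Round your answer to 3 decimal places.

9.833

b = r · sᵧ/sₓ = 0.9849 · 26.7204/3.8998 = 6.748275
a = ȳ − b·x̄ = 54.625 − 6.748275·6.6375 = 9.833326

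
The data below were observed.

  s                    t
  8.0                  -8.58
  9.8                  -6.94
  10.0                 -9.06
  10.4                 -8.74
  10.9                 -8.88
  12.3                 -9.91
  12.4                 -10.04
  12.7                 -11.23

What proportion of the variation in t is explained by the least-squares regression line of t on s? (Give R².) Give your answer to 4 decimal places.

n = 8, Σx = 86.5, Σy = -73.38, Σxy = -803.95, Σx² = 953.35, Σy² = 684.2282
Sxx = Σx² − (Σx)²/n = 953.35 − 935.28125 = 18.06875
Sxy = Σxy − (Σx)(Σy)/n = -803.95 − (-793.42125) = -10.52875
Syy = Σy² − (Σy)²/n = 684.2282 − 673.07805 = 11.15015
R² = Sxy²/(Sxx·Syy) = (-10.52875)²/(18.06875·11.15015) = 0.550231

0.5502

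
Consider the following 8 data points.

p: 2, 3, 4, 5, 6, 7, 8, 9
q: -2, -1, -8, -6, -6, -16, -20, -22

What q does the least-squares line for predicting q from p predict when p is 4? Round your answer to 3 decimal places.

n = 8, Σx = 44, Σy = -81, Σxy = -575, Σx² = 284
Sxx = Σx² − (Σx)²/n = 284 − 242 = 42
Sxy = Σxy − (Σx)(Σy)/n = -575 − (-445.5) = -129.5
b = Sxy/Sxx = -129.5/42 = -3.083333
a = ȳ − b·x̄ = -10.125 − (-3.083333)·5.5 = 6.833333
ŷ(4) = a + b·4 = 6.833333 + (-3.083333)·4 = -5.5

-5.500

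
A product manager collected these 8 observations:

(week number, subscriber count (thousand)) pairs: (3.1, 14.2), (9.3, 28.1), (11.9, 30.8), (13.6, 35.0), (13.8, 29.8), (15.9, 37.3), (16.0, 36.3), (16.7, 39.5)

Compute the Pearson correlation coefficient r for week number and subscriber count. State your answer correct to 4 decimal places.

n = 8, Σx = 100.3, Σy = 251, Σxy = 3392.63, Σx² = 1400.81, Σy² = 8322.16
Sxx = Σx² − (Σx)²/n = 1400.81 − 1257.51125 = 143.29875
Sxy = Σxy − (Σx)(Σy)/n = 3392.63 − 3146.9125 = 245.7175
Syy = Σy² − (Σy)²/n = 8322.16 − 7875.125 = 447.035
r = Sxy/√(Sxx·Syy) = 245.7175/√(64059.556706) = 245.7175/253.099895 = 0.970832

0.9708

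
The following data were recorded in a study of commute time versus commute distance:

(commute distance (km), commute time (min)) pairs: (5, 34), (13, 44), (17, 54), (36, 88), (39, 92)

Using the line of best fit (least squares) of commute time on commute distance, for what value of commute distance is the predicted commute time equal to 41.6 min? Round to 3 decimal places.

10.206

n = 5, Σx = 110, Σy = 312, Σxy = 8416, Σx² = 3300
Sxx = Σx² − (Σx)²/n = 3300 − 2420 = 880
Sxy = Σxy − (Σx)(Σy)/n = 8416 − 6864 = 1552
b = Sxy/Sxx = 1552/880 = 1.763636
a = ȳ − b·x̄ = 62.4 − 1.763636·22 = 23.6
Set a + b·x = 41.6: x = (41.6 − 23.6) / 1.763636 = 10.206186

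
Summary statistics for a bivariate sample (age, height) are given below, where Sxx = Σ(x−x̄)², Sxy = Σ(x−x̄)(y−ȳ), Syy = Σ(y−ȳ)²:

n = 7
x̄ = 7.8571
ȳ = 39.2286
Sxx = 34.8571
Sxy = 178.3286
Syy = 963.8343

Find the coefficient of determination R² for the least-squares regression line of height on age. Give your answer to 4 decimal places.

0.9466

R² = Sxy²/(Sxx·Syy) = (178.3286)²/(34.8571·963.8343) = 0.946560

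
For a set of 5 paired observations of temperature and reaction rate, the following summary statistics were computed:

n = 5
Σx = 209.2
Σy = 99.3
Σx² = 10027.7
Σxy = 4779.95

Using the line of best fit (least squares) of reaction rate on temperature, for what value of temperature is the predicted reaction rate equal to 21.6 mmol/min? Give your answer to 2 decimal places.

45.39

Sxx = Σx² − (Σx)²/n = 10027.7 − 8752.928 = 1274.772
Sxy = Σxy − (Σx)(Σy)/n = 4779.95 − 4154.712 = 625.238
b = Sxy/Sxx = 625.238/1274.772 = 0.490470
a = ȳ − b·x̄ = 19.86 − 0.490470·41.84 = -0.661284
Set a + b·x = 21.6: x = (21.6 − (-0.661284)) / 0.490470 = 45.387614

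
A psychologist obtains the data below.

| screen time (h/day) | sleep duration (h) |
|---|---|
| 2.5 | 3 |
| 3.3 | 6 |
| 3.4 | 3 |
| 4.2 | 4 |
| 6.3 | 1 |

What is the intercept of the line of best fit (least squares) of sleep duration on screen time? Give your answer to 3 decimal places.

6.388

n = 5, Σx = 19.7, Σy = 17, Σxy = 60.6, Σx² = 86.03
Sxx = Σx² − (Σx)²/n = 86.03 − 77.618 = 8.412
Sxy = Σxy − (Σx)(Σy)/n = 60.6 − 66.98 = -6.38
b = Sxy/Sxx = -6.38/8.412 = -0.758440
a = ȳ − b·x̄ = 3.4 − (-0.758440)·3.94 = 6.388255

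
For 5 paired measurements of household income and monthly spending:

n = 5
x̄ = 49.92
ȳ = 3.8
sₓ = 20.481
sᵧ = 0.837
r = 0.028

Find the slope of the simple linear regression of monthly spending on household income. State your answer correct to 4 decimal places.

b = r · sᵧ/sₓ = 0.028 · 0.837/20.481 = 0.001144

0.0011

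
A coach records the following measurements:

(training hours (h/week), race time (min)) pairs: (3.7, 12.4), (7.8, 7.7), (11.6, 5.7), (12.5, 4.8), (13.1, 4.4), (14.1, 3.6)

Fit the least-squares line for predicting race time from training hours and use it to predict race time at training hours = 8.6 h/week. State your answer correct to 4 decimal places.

7.9455

n = 6, Σx = 62.8, Σy = 38.6, Σxy = 340.46, Σx² = 735.76
Sxx = Σx² − (Σx)²/n = 735.76 − 657.306667 = 78.453333
Sxy = Σxy − (Σx)(Σy)/n = 340.46 − 404.013333 = -63.553333
b = Sxy/Sxx = -63.553333/78.453333 = -0.810078
a = ȳ − b·x̄ = 6.433333 − (-0.810078)·10.466667 = 14.912152
ŷ(8.6) = a + b·8.6 = 14.912152 + (-0.810078)·8.6 = 7.945479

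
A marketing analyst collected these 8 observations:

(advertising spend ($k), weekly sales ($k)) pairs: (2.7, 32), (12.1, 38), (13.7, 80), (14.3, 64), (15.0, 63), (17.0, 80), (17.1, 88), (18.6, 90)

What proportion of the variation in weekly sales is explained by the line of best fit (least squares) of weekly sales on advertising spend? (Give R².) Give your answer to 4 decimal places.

0.7262

n = 8, Σx = 110.5, Σy = 535, Σxy = 8041.2, Σx² = 1698.25, Σy² = 39177
Sxx = Σx² − (Σx)²/n = 1698.25 − 1526.28125 = 171.96875
Sxy = Σxy − (Σx)(Σy)/n = 8041.2 − 7389.6875 = 651.5125
Syy = Σy² − (Σy)²/n = 39177 − 35778.125 = 3398.875
R² = Sxy²/(Sxx·Syy) = (651.5125)²/(171.96875·3398.875) = 0.726208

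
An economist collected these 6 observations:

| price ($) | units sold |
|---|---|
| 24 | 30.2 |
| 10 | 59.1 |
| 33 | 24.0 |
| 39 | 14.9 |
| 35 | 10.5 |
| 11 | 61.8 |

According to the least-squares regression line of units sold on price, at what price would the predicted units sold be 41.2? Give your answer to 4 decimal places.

20.8056

n = 6, Σx = 152, Σy = 200.5, Σxy = 3736.2, Σx² = 4632
Sxx = Σx² − (Σx)²/n = 4632 − 3850.666667 = 781.333333
Sxy = Σxy − (Σx)(Σy)/n = 3736.2 − 5079.333333 = -1343.133333
b = Sxy/Sxx = -1343.133333/781.333333 = -1.719027
a = ȳ − b·x̄ = 33.416667 − (-1.719027)·25.333333 = 76.965358
Set a + b·x = 41.2: x = (41.2 − 76.965358) / (-1.719027) = 20.805579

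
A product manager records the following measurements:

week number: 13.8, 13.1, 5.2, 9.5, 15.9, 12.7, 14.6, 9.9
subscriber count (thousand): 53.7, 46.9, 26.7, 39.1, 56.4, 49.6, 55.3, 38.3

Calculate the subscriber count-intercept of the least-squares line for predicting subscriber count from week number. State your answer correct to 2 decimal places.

10.85

n = 8, Σx = 94.7, Σy = 366, Σxy = 4578.97, Σx² = 1204.61
Sxx = Σx² − (Σx)²/n = 1204.61 − 1121.01125 = 83.59875
Sxy = Σxy − (Σx)(Σy)/n = 4578.97 − 4332.525 = 246.445
b = Sxy/Sxx = 246.445/83.59875 = 2.947951
a = ȳ − b·x̄ = 45.75 − 2.947951·11.8375 = 10.853633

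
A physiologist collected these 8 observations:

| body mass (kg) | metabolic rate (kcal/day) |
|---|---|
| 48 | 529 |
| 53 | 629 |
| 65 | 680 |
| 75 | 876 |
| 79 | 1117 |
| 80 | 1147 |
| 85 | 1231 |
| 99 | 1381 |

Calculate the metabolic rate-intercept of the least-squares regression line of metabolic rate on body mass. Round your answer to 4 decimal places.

n = 8, Σx = 584, Σy = 7590, Σxy = 589986, Σx² = 44630
Sxx = Σx² − (Σx)²/n = 44630 − 42632 = 1998
Sxy = Σxy − (Σx)(Σy)/n = 589986 − 554070 = 35916
b = Sxy/Sxx = 35916/1998 = 17.975976
a = ȳ − b·x̄ = 948.75 − 17.975976·73 = -363.496246

-363.4962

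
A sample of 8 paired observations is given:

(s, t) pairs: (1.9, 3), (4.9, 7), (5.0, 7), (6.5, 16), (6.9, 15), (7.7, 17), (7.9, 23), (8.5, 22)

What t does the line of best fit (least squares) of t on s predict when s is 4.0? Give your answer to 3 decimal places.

6.840

n = 8, Σx = 49.3, Σy = 110, Σxy = 782.1, Σx² = 336.43
Sxx = Σx² − (Σx)²/n = 336.43 − 303.81125 = 32.61875
Sxy = Σxy − (Σx)(Σy)/n = 782.1 − 677.875 = 104.225
b = Sxy/Sxx = 104.225/32.61875 = 3.195248
a = ȳ − b·x̄ = 13.75 − 3.195248·6.1625 = -5.940717
ŷ(4.0) = a + b·4.0 = -5.940717 + 3.195248·4 = 6.840276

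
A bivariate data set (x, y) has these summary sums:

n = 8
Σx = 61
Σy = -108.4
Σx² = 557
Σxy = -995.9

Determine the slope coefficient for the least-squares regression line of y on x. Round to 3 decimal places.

-1.843

Sxx = Σx² − (Σx)²/n = 557 − 465.125 = 91.875
Sxy = Σxy − (Σx)(Σy)/n = -995.9 − (-826.55) = -169.35
b = Sxy/Sxx = -169.35/91.875 = -1.843265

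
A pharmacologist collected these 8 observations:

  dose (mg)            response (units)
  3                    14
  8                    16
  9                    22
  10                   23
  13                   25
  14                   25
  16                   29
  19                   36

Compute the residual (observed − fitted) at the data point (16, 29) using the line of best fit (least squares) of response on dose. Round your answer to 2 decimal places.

n = 8, Σx = 92, Σy = 190, Σxy = 2421, Σx² = 1236
Sxx = Σx² − (Σx)²/n = 1236 − 1058 = 178
Sxy = Σxy − (Σx)(Σy)/n = 2421 − 2185 = 236
b = Sxy/Sxx = 236/178 = 1.325843
a = ȳ − b·x̄ = 23.75 − 1.325843·11.5 = 8.502809
ŷ(16) = 8.502809 + 1.325843·16 = 29.716292
residual = y − ŷ = 29 − 29.716292 = -0.716292

-0.72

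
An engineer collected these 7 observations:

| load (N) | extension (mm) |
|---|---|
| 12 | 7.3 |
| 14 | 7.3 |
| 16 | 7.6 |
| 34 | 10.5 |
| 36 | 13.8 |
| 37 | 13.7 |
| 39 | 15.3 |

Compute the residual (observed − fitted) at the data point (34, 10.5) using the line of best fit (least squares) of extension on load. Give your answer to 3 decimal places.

-2.223

n = 7, Σx = 188, Σy = 75.5, Σxy = 2268.8, Σx² = 5938
Sxx = Σx² − (Σx)²/n = 5938 − 5049.142857 = 888.857143
Sxy = Σxy − (Σx)(Σy)/n = 2268.8 − 2027.714286 = 241.085714
b = Sxy/Sxx = 241.085714/888.857143 = 0.271231
a = ȳ − b·x̄ = 10.785714 − 0.271231·26.857143 = 3.501221
ŷ(34) = 3.501221 + 0.271231·34 = 12.723079
residual = y − ŷ = 10.5 − 12.723079 = -2.223079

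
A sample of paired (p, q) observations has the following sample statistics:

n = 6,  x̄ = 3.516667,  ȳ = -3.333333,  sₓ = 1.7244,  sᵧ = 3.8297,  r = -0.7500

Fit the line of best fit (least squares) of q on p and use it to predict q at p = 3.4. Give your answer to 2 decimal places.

b = r · sᵧ/sₓ = -0.75 · 3.8297/1.7244 = -1.665666
a = ȳ − b·x̄ = -3.333333 − (-1.665666)·3.516667 = 2.524261
ŷ(3.4) = a + b·3.4 = 2.524261 + (-1.665666)·3.4 = -3.139005

-3.14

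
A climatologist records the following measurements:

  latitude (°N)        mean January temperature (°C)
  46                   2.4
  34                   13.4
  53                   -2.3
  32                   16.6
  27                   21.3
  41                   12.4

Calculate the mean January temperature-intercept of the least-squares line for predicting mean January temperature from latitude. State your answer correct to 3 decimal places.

n = 6, Σx = 233, Σy = 63.8, Σxy = 2058.8, Σx² = 9515
Sxx = Σx² − (Σx)²/n = 9515 − 9048.166667 = 466.833333
Sxy = Σxy − (Σx)(Σy)/n = 2058.8 − 2477.566667 = -418.766667
b = Sxy/Sxx = -418.766667/466.833333 = -0.897037
a = ȳ − b·x̄ = 10.633333 − (-0.897037)·38.833333 = 45.468261

45.468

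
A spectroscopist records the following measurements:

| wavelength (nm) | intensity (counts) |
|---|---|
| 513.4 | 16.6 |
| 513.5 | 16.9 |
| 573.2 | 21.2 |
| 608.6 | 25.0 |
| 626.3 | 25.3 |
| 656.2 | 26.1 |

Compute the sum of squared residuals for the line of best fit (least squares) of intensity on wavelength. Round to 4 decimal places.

2.8715

n = 6, Σx = 3491.2, Σy = 131.1, Σxy = 77539.64, Σx² = 2049064.14, Σy² = 2956.91
Sxx = Σx² − (Σx)²/n = 2049064.14 − 2031412.906667 = 17651.233333
Sxy = Σxy − (Σx)(Σy)/n = 77539.64 − 76282.72 = 1256.92
Syy = Σy² − (Σy)²/n = 2956.91 − 2864.535 = 92.375
b = Sxy/Sxx = 1256.92/17651.233333 = 0.071209
SSE = Syy − b·Sxy = 92.375 − 0.071209·1256.92 = 2.871459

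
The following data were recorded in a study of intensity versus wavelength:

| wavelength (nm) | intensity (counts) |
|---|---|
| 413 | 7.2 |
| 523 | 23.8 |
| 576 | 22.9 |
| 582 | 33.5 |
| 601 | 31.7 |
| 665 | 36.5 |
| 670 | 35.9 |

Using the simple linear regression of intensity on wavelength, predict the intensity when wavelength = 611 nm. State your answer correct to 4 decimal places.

31.3055

n = 7, Σx = 4030, Σy = 191.5, Σxy = 115485.6, Σx² = 2366924
Sxx = Σx² − (Σx)²/n = 2366924 − 2320128.571429 = 46795.428571
Sxy = Σxy − (Σx)(Σy)/n = 115485.6 − 110249.285714 = 5236.314286
b = Sxy/Sxx = 5236.314286/46795.428571 = 0.111898
a = ȳ − b·x̄ = 27.357143 − 0.111898·575.714286 = -37.064127
ŷ(611) = a + b·611 = -37.064127 + 0.111898·611 = 31.305543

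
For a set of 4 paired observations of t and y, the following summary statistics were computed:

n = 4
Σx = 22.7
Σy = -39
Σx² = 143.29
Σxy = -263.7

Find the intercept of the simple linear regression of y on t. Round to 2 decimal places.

Sxx = Σx² − (Σx)²/n = 143.29 − 128.8225 = 14.4675
Sxy = Σxy − (Σx)(Σy)/n = -263.7 − (-221.325) = -42.375
b = Sxy/Sxx = -42.375/14.4675 = -2.928979
a = ȳ − b·x̄ = -9.75 − (-2.928979)·5.675 = 6.871954

6.87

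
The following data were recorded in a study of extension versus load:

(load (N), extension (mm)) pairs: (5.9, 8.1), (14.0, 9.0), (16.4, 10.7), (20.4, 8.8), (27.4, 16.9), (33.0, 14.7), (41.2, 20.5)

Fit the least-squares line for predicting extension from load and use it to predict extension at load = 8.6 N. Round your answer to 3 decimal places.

n = 7, Σx = 158.3, Σy = 88.7, Σxy = 2321.55, Σx² = 4453.13
Sxx = Σx² − (Σx)²/n = 4453.13 − 3579.841429 = 873.288571
Sxy = Σxy − (Σx)(Σy)/n = 2321.55 − 2005.887143 = 315.662857
b = Sxy/Sxx = 315.662857/873.288571 = 0.361465
a = ȳ − b·x̄ = 12.671429 − 0.361465·22.614286 = 4.497166
ŷ(8.6) = a + b·8.6 = 4.497166 + 0.361465·8.6 = 7.605761

7.606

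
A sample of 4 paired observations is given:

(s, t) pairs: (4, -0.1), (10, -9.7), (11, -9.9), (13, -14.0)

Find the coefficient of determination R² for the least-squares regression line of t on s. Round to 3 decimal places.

n = 4, Σx = 38, Σy = -33.7, Σxy = -388.3, Σx² = 406, Σy² = 388.11
Sxx = Σx² − (Σx)²/n = 406 − 361 = 45
Sxy = Σxy − (Σx)(Σy)/n = -388.3 − (-320.15) = -68.15
Syy = Σy² − (Σy)²/n = 388.11 − 283.9225 = 104.1875
R² = Sxy²/(Sxx·Syy) = (-68.15)²/(45·104.1875) = 0.990612

0.991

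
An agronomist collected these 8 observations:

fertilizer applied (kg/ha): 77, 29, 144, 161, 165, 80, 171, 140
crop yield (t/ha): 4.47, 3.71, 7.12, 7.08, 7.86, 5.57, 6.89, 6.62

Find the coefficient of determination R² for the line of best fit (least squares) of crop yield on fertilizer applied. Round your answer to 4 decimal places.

n = 8, Σx = 967, Σy = 49.32, Σxy = 6464.43, Σx² = 135893, Σy² = 318.6668
Sxx = Σx² − (Σx)²/n = 135893 − 116886.125 = 19006.875
Sxy = Σxy − (Σx)(Σy)/n = 6464.43 − 5961.555 = 502.875
Syy = Σy² − (Σy)²/n = 318.6668 − 304.0578 = 14.609
R² = Sxy²/(Sxx·Syy) = (502.875)²/(19006.875·14.609) = 0.910728

0.9107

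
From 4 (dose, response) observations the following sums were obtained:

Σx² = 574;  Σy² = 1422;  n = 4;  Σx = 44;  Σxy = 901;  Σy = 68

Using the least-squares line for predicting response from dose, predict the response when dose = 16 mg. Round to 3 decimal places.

25.500

Sxx = Σx² − (Σx)²/n = 574 − 484 = 90
Sxy = Σxy − (Σx)(Σy)/n = 901 − 748 = 153
b = Sxy/Sxx = 153/90 = 1.7
a = ȳ − b·x̄ = 17 − 1.7·11 = -1.7
ŷ(16) = a + b·16 = -1.7 + 1.7·16 = 25.5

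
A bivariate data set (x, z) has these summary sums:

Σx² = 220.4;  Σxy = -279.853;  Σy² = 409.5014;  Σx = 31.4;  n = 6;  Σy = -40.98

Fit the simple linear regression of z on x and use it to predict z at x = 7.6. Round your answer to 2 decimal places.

-9.59

Sxx = Σx² − (Σx)²/n = 220.4 − 164.326667 = 56.073333
Sxy = Σxy − (Σx)(Σy)/n = -279.853 − (-214.462) = -65.391
b = Sxy/Sxx = -65.391/56.073333 = -1.166169
a = ȳ − b·x̄ = -6.83 − (-1.166169)·5.233333 = -0.727047
ŷ(7.6) = a + b·7.6 = -0.727047 + (-1.166169)·7.6 = -9.589934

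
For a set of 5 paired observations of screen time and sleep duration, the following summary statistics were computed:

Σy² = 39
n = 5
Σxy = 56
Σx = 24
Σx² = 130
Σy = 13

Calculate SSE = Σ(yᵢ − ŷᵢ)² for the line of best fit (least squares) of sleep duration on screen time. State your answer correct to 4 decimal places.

2.4324

Sxx = Σx² − (Σx)²/n = 130 − 115.2 = 14.8
Sxy = Σxy − (Σx)(Σy)/n = 56 − 62.4 = -6.4
Syy = Σy² − (Σy)²/n = 39 − 33.8 = 5.2
b = Sxy/Sxx = -6.4/14.8 = -0.432432
SSE = Syy − b·Sxy = 5.2 − (-0.432432)·(-6.4) = 2.432432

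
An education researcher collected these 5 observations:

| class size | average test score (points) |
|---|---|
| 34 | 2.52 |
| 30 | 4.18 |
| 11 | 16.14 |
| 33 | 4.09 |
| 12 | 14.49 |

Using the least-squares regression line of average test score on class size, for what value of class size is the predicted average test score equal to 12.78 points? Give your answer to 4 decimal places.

n = 5, Σx = 120, Σy = 41.42, Σxy = 697.47, Σx² = 3410
Sxx = Σx² − (Σx)²/n = 3410 − 2880 = 530
Sxy = Σxy − (Σx)(Σy)/n = 697.47 − 994.08 = -296.61
b = Sxy/Sxx = -296.61/530 = -0.559642
a = ȳ − b·x̄ = 8.284 − (-0.559642)·24 = 21.715396
Set a + b·x = 12.78: x = (12.78 − 21.715396) / (-0.559642) = 15.966286

15.9663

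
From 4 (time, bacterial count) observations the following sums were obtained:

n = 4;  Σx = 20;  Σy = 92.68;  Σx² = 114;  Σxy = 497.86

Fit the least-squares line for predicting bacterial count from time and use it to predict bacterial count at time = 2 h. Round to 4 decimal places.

15.7857

Sxx = Σx² − (Σx)²/n = 114 − 100 = 14
Sxy = Σxy − (Σx)(Σy)/n = 497.86 − 463.4 = 34.46
b = Sxy/Sxx = 34.46/14 = 2.461429
a = ȳ − b·x̄ = 23.17 − 2.461429·5 = 10.862857
ŷ(2) = a + b·2 = 10.862857 + 2.461429·2 = 15.785714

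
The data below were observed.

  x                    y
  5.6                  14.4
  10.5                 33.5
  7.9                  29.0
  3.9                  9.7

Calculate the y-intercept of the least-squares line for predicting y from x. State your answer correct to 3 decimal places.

-5.337

n = 4, Σx = 27.9, Σy = 86.6, Σxy = 699.32, Σx² = 219.23
Sxx = Σx² − (Σx)²/n = 219.23 − 194.6025 = 24.6275
Sxy = Σxy − (Σx)(Σy)/n = 699.32 − 604.035 = 95.285
b = Sxy/Sxx = 95.285/24.6275 = 3.869049
a = ȳ − b·x̄ = 21.65 − 3.869049·6.975 = -5.336616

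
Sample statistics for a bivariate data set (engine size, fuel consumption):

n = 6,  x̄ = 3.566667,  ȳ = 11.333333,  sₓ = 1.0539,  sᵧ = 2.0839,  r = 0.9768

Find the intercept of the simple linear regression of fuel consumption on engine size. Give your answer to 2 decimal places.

4.44

b = r · sᵧ/sₓ = 0.9768 · 2.0839/1.0539 = 1.931448
a = ȳ − b·x̄ = 11.333333 − 1.931448·3.566667 = 4.444500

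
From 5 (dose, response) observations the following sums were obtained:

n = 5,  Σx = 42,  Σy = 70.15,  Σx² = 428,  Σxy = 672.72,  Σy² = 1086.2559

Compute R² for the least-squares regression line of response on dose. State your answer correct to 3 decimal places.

0.908

Sxx = Σx² − (Σx)²/n = 428 − 352.8 = 75.2
Sxy = Σxy − (Σx)(Σy)/n = 672.72 − 589.26 = 83.46
Syy = Σy² − (Σy)²/n = 1086.2559 − 984.2045 = 102.0514
R² = Sxy²/(Sxx·Syy) = (83.46)²/(75.2·102.0514) = 0.907653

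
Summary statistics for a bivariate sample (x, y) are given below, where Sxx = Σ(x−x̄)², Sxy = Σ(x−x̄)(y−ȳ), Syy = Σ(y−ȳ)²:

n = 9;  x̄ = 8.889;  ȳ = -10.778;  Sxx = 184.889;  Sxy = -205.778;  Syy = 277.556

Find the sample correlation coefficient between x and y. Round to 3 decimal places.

-0.908

r = Sxy/√(Sxx·Syy) = -205.778/√(51317.051284) = -205.778/226.532672 = -0.908381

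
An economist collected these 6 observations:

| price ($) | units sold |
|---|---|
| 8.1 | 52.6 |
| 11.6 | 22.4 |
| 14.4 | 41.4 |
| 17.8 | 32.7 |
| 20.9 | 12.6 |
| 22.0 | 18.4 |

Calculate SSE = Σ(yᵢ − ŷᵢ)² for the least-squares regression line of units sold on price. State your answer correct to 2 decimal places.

476.81

n = 6, Σx = 94.8, Σy = 180.1, Σxy = 2532.26, Σx² = 1645.18, Σy² = 6549.09
Sxx = Σx² − (Σx)²/n = 1645.18 − 1497.84 = 147.34
Sxy = Σxy − (Σx)(Σy)/n = 2532.26 − 2845.58 = -313.32
Syy = Σy² − (Σy)²/n = 6549.09 − 5406.001667 = 1143.088333
b = Sxy/Sxx = -313.32/147.34 = -2.126510
SSE = Syy − b·Sxy = 1143.088333 − (-2.126510)·(-313.32) = 476.810185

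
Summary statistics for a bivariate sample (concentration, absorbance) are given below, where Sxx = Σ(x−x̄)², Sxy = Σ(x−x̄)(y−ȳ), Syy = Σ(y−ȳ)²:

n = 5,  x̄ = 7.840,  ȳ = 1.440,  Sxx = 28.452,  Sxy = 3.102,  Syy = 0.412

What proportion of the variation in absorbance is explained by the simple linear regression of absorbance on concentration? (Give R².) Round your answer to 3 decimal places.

R² = Sxy²/(Sxx·Syy) = (3.102)²/(28.452·0.412) = 0.820868

0.821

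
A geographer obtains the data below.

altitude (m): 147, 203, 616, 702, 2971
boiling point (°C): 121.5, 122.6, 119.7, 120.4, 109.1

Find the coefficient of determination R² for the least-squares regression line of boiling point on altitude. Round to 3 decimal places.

0.987

n = 5, Σx = 4639, Σy = 593.3, Σxy = 525140.4, Σx² = 9761919, Σy² = 70520.07
Sxx = Σx² − (Σx)²/n = 9761919 − 4304064.2 = 5457854.8
Sxy = Σxy − (Σx)(Σy)/n = 525140.4 − 550463.74 = -25323.34
Syy = Σy² − (Σy)²/n = 70520.07 − 70400.978 = 119.092
R² = Sxy²/(Sxx·Syy) = (-25323.34)²/(5457854.8·119.092) = 0.986592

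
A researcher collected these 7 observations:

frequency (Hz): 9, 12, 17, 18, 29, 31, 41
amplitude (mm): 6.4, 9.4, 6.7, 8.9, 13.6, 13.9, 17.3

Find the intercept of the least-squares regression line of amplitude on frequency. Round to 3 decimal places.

n = 7, Σx = 157, Σy = 76.2, Σxy = 1979.1, Σx² = 4321
Sxx = Σx² − (Σx)²/n = 4321 − 3521.285714 = 799.714286
Sxy = Σxy − (Σx)(Σy)/n = 1979.1 − 1709.057143 = 270.042857
b = Sxy/Sxx = 270.042857/799.714286 = 0.337674
a = ȳ − b·x̄ = 10.885714 − 0.337674·22.428571 = 3.312165

3.312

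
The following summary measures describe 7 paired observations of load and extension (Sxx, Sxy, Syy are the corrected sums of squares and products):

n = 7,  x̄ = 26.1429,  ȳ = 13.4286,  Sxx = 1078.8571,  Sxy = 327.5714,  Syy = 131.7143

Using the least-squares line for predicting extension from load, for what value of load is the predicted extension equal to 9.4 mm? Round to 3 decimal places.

12.875

b = Sxy/Sxx = 327.5714/1078.8571 = 0.303628
a = ȳ − b·x̄ = 13.4286 − 0.303628·26.1429 = 5.490879
Set a + b·x = 9.4: x = (9.4 − 5.490879) / 0.303628 = 12.874697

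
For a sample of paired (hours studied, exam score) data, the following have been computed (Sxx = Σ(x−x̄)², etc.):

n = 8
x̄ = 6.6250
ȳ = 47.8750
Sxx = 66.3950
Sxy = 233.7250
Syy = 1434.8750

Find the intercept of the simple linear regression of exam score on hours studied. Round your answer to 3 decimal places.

b = Sxy/Sxx = 233.725/66.395 = 3.520220
a = ȳ − b·x̄ = 47.875 − 3.520220·6.625 = 24.553543

24.554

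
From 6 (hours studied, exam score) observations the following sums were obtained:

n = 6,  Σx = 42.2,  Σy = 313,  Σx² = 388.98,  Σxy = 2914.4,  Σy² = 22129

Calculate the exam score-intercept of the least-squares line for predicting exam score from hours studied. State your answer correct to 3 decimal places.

Sxx = Σx² − (Σx)²/n = 388.98 − 296.806667 = 92.173333
Sxy = Σxy − (Σx)(Σy)/n = 2914.4 − 2201.433333 = 712.966667
b = Sxy/Sxx = 712.966667/92.173333 = 7.735064
a = ȳ − b·x̄ = 52.166667 − 7.735064·7.033333 = -2.236619

-2.237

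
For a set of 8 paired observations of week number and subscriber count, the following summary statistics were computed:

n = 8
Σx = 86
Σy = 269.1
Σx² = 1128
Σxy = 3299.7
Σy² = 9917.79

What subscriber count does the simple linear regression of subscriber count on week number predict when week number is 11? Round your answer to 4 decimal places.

Sxx = Σx² − (Σx)²/n = 1128 − 924.5 = 203.5
Sxy = Σxy − (Σx)(Σy)/n = 3299.7 − 2892.825 = 406.875
b = Sxy/Sxx = 406.875/203.5 = 1.999386
a = ȳ − b·x̄ = 33.6375 − 1.999386·10.75 = 12.144103
ŷ(11) = a + b·11 = 12.144103 + 1.999386·11 = 34.137346

34.1373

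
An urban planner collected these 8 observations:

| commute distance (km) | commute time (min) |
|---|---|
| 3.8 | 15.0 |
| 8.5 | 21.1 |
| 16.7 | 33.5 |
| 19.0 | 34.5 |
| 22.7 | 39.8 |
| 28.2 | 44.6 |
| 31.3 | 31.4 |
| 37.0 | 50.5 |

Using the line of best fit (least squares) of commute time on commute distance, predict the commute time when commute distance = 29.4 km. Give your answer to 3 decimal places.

41.548

n = 8, Σx = 167.2, Σy = 270.4, Σxy = 6463.8, Σx² = 4385.8
Sxx = Σx² − (Σx)²/n = 4385.8 − 3494.48 = 891.32
Sxy = Σxy − (Σx)(Σy)/n = 6463.8 − 5651.36 = 812.44
b = Sxy/Sxx = 812.44/891.32 = 0.911502
a = ȳ − b·x̄ = 33.8 − 0.911502·20.9 = 14.749607
ŷ(29.4) = a + b·29.4 = 14.749607 + 0.911502·29.4 = 41.547767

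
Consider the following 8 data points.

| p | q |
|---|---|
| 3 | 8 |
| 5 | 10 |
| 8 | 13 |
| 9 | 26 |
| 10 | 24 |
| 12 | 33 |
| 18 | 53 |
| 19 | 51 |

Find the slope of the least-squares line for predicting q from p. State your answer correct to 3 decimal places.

n = 8, Σx = 84, Σy = 218, Σxy = 2971, Σx² = 1108
Sxx = Σx² − (Σx)²/n = 1108 − 882 = 226
Sxy = Σxy − (Σx)(Σy)/n = 2971 − 2289 = 682
b = Sxy/Sxx = 682/226 = 3.017699

3.018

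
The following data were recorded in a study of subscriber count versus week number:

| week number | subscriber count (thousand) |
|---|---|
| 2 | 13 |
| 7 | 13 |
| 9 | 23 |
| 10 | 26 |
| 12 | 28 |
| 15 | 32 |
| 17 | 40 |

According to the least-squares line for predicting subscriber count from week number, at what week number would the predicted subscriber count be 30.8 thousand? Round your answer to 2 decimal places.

13.42

n = 7, Σx = 72, Σy = 175, Σxy = 2080, Σx² = 892
Sxx = Σx² − (Σx)²/n = 892 − 740.571429 = 151.428571
Sxy = Σxy − (Σx)(Σy)/n = 2080 − 1800 = 280
b = Sxy/Sxx = 280/151.428571 = 1.849057
a = ȳ − b·x̄ = 25 − 1.849057·10.285714 = 5.981132
Set a + b·x = 30.8: x = (30.8 − 5.981132) / 1.849057 = 13.422449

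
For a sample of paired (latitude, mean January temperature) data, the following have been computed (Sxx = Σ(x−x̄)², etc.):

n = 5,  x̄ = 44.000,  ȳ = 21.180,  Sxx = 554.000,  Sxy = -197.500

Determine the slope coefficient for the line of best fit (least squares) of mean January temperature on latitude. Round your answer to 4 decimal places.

b = Sxy/Sxx = -197.5/554 = -0.356498

-0.3565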